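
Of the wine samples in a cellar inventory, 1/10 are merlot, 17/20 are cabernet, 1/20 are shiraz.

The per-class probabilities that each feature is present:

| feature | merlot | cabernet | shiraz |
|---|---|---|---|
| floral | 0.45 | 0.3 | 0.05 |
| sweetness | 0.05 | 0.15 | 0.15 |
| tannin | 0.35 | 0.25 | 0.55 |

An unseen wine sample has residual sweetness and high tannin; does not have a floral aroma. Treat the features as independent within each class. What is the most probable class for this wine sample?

cabernet

merlot: 0.1 × (1−0.45) × 0.05 × 0.35 = 0.0009625
cabernet: 0.85 × (1−0.3) × 0.15 × 0.25 = 0.0223125
shiraz: 0.05 × (1−0.05) × 0.15 × 0.55 = 0.00391875
Highest score → cabernet.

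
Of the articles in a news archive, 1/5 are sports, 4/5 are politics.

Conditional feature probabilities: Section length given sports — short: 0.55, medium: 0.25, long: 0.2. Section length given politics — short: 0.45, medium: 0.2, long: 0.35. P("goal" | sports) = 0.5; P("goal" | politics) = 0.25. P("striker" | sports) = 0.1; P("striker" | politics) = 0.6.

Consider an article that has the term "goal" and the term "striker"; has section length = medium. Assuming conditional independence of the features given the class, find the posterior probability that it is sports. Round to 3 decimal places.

sports: 0.2 × 0.25 × 0.5 × 0.1 = 0.0025
politics: 0.8 × 0.2 × 0.25 × 0.6 = 0.024
P(sports | x) = 0.0025 / 0.0265 ≈ 0.094

0.094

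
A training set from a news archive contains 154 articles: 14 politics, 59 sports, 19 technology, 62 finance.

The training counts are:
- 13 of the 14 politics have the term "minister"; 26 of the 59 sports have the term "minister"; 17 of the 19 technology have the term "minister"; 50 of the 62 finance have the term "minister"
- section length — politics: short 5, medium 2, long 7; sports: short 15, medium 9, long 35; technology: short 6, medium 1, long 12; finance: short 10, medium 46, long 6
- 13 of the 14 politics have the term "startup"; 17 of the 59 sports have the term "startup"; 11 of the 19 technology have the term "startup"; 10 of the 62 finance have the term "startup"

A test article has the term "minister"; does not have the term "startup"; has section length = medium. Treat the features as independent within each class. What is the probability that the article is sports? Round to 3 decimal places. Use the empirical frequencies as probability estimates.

0.082

politics: (14/154) × (13/14) × (2/14) × (1/14) ≈ 0.000861384
sports: (59/154) × (26/59) × (9/59) × (42/59) ≈ 0.0183333
technology: (19/154) × (17/19) × (1/19) × (8/19) ≈ 0.00244631
finance: (62/154) × (50/62) × (46/62) × (52/62) ≈ 0.202035
P(sports | x) = 0.0183333 / 0.223675994 ≈ 0.082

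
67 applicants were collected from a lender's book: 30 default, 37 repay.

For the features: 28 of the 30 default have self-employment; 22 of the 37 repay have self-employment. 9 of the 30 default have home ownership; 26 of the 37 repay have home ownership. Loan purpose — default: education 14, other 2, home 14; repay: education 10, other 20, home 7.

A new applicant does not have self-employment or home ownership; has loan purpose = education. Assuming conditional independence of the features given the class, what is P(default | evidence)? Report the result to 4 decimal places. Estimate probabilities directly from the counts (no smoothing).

default: (30/67) × (2/30) × (21/30) × (14/30) ≈ 0.00975124
repay: (37/67) × (15/37) × (11/37) × (10/37) ≈ 0.0179889
P(default | x) = 0.00975124 / 0.02774014 ≈ 0.3515

0.3515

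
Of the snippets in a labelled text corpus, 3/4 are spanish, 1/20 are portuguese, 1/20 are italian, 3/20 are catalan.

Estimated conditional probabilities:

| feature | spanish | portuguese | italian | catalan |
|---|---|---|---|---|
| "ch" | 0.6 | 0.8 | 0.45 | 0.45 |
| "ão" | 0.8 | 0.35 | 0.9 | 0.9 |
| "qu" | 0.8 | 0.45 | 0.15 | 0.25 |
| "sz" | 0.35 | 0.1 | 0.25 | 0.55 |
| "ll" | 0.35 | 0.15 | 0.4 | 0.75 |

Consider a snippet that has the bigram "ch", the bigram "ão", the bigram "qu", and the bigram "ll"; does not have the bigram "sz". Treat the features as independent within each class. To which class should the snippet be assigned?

spanish

spanish: 0.75 × 0.6 × 0.8 × 0.8 × (1−0.35) × 0.35 = 0.06552
portuguese: 0.05 × 0.8 × 0.35 × 0.45 × (1−0.1) × 0.15 = 0.0008505
italian: 0.05 × 0.45 × 0.9 × 0.15 × (1−0.25) × 0.4 = 0.00091125
catalan: 0.15 × 0.45 × 0.9 × 0.25 × (1−0.55) × 0.75 = 0.00512578125
Highest score → spanish.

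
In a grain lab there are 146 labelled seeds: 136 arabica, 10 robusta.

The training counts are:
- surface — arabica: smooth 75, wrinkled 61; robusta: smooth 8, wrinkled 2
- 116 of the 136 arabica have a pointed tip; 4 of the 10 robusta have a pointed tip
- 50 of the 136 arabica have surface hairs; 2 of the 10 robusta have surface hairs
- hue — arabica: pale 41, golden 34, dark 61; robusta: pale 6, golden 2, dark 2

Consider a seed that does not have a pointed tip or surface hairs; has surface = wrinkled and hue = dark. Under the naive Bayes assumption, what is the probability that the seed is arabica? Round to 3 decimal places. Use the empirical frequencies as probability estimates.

arabica: (136/146) × (61/136) × (20/136) × (86/136) × (61/136) ≈ 0.0174268
robusta: (10/146) × (2/10) × (6/10) × (8/10) × (2/10) ≈ 0.00131507
P(arabica | x) = 0.0174268 / 0.01874187 ≈ 0.930

0.930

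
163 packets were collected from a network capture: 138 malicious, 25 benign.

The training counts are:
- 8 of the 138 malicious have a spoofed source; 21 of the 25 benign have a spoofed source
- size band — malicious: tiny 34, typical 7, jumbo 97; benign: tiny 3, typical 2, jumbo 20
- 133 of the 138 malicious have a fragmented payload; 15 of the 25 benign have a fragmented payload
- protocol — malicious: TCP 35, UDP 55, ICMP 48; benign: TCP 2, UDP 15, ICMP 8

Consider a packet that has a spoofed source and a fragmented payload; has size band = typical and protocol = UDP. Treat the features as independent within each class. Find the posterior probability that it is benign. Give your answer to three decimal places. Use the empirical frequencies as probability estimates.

malicious: (138/163) × (8/138) × (7/138) × (133/138) × (55/138) ≈ 0.000956263
benign: (25/163) × (21/25) × (2/25) × (15/25) × (15/25) ≈ 0.00371043
P(benign | x) = 0.00371043 / 0.004666693 ≈ 0.795

0.795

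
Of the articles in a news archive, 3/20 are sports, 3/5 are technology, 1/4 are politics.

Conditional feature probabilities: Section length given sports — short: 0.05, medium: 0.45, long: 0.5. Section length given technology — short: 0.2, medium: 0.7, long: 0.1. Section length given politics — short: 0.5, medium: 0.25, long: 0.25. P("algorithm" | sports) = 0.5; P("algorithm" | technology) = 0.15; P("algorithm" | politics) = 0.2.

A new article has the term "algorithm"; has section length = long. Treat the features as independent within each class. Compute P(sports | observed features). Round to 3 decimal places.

0.636

sports: 0.15 × 0.5 × 0.5 = 0.0375
technology: 0.6 × 0.1 × 0.15 = 0.009
politics: 0.25 × 0.25 × 0.2 = 0.0125
P(sports | x) = 0.0375 / 0.059 ≈ 0.636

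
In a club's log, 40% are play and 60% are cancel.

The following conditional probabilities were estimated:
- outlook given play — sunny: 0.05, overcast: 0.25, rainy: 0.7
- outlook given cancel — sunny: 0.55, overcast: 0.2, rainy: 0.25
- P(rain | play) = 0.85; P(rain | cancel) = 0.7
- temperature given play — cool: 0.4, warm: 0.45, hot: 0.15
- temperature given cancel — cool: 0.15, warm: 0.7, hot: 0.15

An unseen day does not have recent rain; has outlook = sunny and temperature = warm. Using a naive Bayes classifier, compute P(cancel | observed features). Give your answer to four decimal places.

0.9809

play: 0.4 × 0.05 × (1−0.85) × 0.45 = 0.00135
cancel: 0.6 × 0.55 × (1−0.7) × 0.7 = 0.0693
P(cancel | x) = 0.0693 / 0.07065 ≈ 0.9809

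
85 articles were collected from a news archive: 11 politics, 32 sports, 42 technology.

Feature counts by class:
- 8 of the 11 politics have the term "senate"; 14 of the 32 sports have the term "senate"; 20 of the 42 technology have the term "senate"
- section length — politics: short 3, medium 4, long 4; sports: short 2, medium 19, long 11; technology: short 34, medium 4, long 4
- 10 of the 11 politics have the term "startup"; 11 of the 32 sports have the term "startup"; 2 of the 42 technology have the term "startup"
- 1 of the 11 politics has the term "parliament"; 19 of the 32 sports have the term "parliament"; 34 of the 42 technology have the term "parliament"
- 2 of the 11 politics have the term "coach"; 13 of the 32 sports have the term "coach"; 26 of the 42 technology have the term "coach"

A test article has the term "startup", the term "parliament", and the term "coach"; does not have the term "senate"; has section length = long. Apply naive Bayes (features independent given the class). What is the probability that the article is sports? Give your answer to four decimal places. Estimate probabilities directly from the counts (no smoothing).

politics: (11/85) × (3/11) × (4/11) × (10/11) × (1/11) × (2/11) ≈ 0.000192851
sports: (32/85) × (18/32) × (11/32) × (11/32) × (19/32) × (13/32) ≈ 0.00603582
technology: (42/85) × (22/42) × (4/42) × (2/42) × (34/42) × (26/42) ≈ 0.000588232
P(sports | x) = 0.00603582 / 0.006816903 ≈ 0.8854

0.8854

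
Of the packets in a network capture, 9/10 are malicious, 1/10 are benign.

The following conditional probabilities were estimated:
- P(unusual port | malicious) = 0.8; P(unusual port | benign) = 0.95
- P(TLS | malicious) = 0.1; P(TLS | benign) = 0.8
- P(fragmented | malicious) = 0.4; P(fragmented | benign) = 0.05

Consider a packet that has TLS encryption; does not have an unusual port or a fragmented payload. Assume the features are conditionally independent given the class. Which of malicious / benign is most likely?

malicious

malicious: 0.9 × (1−0.8) × 0.1 × (1−0.4) = 0.0108
benign: 0.1 × (1−0.95) × 0.8 × (1−0.05) = 0.0038
Highest score → malicious.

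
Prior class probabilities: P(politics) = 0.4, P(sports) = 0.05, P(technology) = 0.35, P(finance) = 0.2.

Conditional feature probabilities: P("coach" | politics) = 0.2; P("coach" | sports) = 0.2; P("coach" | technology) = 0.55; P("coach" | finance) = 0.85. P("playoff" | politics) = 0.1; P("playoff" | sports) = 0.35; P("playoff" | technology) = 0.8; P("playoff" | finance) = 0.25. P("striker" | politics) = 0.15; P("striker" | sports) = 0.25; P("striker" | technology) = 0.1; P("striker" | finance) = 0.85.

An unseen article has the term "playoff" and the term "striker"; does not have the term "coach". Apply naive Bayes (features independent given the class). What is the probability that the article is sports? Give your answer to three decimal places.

0.128

politics: 0.4 × (1−0.2) × 0.1 × 0.15 = 0.0048
sports: 0.05 × (1−0.2) × 0.35 × 0.25 = 0.0035
technology: 0.35 × (1−0.55) × 0.8 × 0.1 = 0.0126
finance: 0.2 × (1−0.85) × 0.25 × 0.85 = 0.006375
P(sports | x) = 0.0035 / 0.027275 ≈ 0.128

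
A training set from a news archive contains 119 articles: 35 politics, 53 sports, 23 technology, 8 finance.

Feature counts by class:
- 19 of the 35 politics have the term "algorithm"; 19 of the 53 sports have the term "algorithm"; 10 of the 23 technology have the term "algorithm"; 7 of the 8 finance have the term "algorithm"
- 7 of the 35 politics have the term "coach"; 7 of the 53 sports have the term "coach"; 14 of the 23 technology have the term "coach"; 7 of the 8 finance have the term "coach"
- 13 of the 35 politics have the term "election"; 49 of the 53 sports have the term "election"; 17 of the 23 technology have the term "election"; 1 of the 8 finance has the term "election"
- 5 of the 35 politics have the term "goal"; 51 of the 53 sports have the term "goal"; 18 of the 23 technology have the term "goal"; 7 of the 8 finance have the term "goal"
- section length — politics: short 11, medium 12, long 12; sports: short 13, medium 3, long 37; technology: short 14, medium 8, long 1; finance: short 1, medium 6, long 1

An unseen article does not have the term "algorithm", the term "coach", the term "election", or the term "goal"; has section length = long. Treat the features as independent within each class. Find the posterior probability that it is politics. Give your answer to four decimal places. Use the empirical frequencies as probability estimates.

0.9701

politics: (35/119) × (16/35) × (28/35) × (22/35) × (30/35) × (12/35) ≈ 0.0198694
sports: (53/119) × (34/53) × (46/53) × (4/53) × (2/53) × (37/53) ≈ 0.000493035
technology: (23/119) × (13/23) × (9/23) × (6/23) × (5/23) × (1/23) ≈ 0.000105402
finance: (8/119) × (1/8) × (1/8) × (7/8) × (1/8) × (1/8) ≈ 0.0000143612
P(politics | x) = 0.0198694 / 0.0204821982 ≈ 0.9701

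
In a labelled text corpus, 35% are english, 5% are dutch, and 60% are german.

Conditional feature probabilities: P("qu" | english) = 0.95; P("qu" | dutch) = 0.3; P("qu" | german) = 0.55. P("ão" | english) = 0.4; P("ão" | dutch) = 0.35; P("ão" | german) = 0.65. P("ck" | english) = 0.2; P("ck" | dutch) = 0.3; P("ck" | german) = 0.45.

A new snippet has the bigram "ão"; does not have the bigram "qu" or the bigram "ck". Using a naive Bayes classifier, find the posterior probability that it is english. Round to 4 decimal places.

0.0506

english: 0.35 × (1−0.95) × 0.4 × (1−0.2) = 0.0056
dutch: 0.05 × (1−0.3) × 0.35 × (1−0.3) = 0.008575
german: 0.6 × (1−0.55) × 0.65 × (1−0.45) = 0.096525
P(english | x) = 0.0056 / 0.1107 ≈ 0.0506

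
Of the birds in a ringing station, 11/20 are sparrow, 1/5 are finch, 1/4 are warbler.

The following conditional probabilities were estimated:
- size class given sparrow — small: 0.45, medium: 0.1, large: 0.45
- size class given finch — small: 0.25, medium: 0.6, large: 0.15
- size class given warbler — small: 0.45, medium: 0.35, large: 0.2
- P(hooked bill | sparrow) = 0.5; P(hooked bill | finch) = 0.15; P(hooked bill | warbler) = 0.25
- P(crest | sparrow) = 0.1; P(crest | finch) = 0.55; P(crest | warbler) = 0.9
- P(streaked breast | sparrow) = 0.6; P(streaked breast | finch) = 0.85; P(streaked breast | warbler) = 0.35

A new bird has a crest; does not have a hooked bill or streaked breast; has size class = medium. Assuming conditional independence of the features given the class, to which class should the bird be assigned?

warbler

sparrow: 0.55 × 0.1 × (1−0.5) × 0.1 × (1−0.6) = 0.0011
finch: 0.2 × 0.6 × (1−0.15) × 0.55 × (1−0.85) = 0.008415
warbler: 0.25 × 0.35 × (1−0.25) × 0.9 × (1−0.35) = 0.038390625
Highest score → warbler.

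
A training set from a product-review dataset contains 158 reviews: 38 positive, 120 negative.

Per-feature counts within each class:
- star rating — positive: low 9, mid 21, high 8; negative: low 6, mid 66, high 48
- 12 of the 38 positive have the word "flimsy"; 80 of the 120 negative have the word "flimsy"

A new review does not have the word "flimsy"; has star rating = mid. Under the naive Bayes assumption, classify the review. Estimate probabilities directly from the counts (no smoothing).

positive: (38/158) × (21/38) × (26/38) ≈ 0.0909394
negative: (120/158) × (66/120) × (40/120) ≈ 0.139241
Highest score → negative.

negative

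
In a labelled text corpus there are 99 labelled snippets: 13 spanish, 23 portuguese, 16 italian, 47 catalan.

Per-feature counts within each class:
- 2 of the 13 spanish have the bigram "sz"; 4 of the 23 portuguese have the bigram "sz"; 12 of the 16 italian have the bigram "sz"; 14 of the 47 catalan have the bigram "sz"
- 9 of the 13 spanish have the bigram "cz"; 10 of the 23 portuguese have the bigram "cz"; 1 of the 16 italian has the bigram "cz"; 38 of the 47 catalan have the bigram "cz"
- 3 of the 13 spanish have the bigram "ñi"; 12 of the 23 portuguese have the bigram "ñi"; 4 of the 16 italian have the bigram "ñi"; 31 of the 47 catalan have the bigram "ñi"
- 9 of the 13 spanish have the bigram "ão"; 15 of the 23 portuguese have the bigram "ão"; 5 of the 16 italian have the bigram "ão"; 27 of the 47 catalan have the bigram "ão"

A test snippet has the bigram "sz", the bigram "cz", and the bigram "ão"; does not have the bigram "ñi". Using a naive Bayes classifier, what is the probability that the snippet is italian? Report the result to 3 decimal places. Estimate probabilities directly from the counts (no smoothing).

0.048

spanish: (13/99) × (2/13) × (9/13) × (10/13) × (9/13) ≈ 0.00744817
portuguese: (23/99) × (4/23) × (10/23) × (11/23) × (15/23) ≈ 0.0054793
italian: (16/99) × (12/16) × (1/16) × (12/16) × (5/16) ≈ 0.00177557
catalan: (47/99) × (14/47) × (38/47) × (16/47) × (27/47) ≈ 0.0223597
P(italian | x) = 0.00177557 / 0.03706274 ≈ 0.048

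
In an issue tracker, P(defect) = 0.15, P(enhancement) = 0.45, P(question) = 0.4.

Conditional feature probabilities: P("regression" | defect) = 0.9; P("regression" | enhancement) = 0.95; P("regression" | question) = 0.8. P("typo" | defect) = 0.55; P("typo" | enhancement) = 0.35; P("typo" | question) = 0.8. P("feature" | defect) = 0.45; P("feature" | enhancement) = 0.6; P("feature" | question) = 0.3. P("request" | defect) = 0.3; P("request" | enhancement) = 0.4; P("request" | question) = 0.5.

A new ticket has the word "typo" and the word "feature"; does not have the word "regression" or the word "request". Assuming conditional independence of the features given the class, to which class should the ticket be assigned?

question

defect: 0.15 × (1−0.9) × 0.55 × 0.45 × (1−0.3) = 0.00259875
enhancement: 0.45 × (1−0.95) × 0.35 × 0.6 × (1−0.4) = 0.002835
question: 0.4 × (1−0.8) × 0.8 × 0.3 × (1−0.5) = 0.0096
Highest score → question.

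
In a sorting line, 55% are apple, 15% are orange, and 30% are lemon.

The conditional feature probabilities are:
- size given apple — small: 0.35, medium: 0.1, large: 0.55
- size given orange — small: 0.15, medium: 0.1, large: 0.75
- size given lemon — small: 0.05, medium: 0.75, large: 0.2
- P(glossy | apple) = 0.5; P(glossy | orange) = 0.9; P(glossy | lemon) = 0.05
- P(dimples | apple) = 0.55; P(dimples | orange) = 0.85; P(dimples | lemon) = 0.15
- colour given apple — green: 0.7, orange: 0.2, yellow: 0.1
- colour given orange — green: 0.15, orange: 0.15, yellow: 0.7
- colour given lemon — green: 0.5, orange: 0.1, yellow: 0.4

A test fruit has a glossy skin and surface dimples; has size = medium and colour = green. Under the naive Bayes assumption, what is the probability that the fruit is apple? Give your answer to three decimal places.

apple: 0.55 × 0.1 × 0.5 × 0.55 × 0.7 = 0.0105875
orange: 0.15 × 0.1 × 0.9 × 0.85 × 0.15 = 0.00172125
lemon: 0.3 × 0.75 × 0.05 × 0.15 × 0.5 = 0.00084375
P(apple | x) = 0.0105875 / 0.0131525 ≈ 0.805

0.805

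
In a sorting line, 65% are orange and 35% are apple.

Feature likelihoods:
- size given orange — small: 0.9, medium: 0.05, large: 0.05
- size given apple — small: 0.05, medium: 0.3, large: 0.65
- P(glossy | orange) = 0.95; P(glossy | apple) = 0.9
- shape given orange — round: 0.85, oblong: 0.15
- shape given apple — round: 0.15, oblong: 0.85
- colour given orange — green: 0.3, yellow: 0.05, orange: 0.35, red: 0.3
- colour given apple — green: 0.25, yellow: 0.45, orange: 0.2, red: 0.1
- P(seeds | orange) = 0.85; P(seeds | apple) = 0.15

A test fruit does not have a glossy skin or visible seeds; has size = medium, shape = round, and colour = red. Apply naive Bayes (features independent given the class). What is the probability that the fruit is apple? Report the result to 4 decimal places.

orange: 0.65 × 0.05 × (1−0.95) × 0.85 × 0.3 × (1−0.85) = 0.00006215625
apple: 0.35 × 0.3 × (1−0.9) × 0.15 × 0.1 × (1−0.15) = 0.000133875
P(apple | x) = 0.000133875 / 0.00019603125 ≈ 0.6829

0.6829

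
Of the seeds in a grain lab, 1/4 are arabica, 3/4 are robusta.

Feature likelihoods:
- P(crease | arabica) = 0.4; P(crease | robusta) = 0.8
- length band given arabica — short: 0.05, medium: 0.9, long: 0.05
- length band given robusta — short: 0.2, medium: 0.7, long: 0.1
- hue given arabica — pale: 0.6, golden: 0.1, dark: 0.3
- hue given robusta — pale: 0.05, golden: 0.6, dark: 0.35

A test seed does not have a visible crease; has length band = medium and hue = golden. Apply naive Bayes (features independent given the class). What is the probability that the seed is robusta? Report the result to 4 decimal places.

arabica: 0.25 × (1−0.4) × 0.9 × 0.1 = 0.0135
robusta: 0.75 × (1−0.8) × 0.7 × 0.6 = 0.063
P(robusta | x) = 0.063 / 0.0765 ≈ 0.8235

0.8235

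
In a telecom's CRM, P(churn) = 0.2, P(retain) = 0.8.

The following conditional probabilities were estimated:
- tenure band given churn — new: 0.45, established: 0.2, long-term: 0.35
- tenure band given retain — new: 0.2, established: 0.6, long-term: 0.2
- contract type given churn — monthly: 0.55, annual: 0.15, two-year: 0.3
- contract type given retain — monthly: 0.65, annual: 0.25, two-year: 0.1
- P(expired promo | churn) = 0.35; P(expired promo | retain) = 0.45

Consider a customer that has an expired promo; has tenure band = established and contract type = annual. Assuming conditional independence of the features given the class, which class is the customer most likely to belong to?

retain

churn: 0.2 × 0.2 × 0.15 × 0.35 = 0.0021
retain: 0.8 × 0.6 × 0.25 × 0.45 = 0.054
Highest score → retain.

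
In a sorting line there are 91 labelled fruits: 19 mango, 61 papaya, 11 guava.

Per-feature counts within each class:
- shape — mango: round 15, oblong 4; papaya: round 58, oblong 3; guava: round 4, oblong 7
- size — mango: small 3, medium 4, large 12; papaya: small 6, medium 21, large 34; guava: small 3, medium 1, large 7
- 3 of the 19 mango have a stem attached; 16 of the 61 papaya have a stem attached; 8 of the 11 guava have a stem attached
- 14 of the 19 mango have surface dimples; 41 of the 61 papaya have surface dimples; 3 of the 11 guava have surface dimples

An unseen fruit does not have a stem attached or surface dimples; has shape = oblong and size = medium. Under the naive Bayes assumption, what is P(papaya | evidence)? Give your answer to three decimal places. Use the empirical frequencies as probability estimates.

mango: (19/91) × (4/19) × (4/19) × (16/19) × (5/19) ≈ 0.00205073
papaya: (61/91) × (3/61) × (21/61) × (45/61) × (20/61) ≈ 0.00274506
guava: (11/91) × (7/11) × (1/11) × (3/11) × (8/11) ≈ 0.00138704
P(papaya | x) = 0.00274506 / 0.00618283 ≈ 0.444

0.444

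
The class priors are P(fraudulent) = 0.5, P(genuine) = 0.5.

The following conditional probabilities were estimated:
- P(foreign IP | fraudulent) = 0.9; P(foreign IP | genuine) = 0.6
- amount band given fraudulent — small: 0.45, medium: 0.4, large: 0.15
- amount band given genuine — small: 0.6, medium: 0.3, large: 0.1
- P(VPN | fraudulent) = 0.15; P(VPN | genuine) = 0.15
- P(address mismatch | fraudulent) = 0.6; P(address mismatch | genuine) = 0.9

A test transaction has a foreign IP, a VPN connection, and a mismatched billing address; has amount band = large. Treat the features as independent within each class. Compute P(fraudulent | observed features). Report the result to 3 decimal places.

fraudulent: 0.5 × 0.9 × 0.15 × 0.15 × 0.6 = 0.006075
genuine: 0.5 × 0.6 × 0.1 × 0.15 × 0.9 = 0.00405
P(fraudulent | x) = 0.006075 / 0.010125 ≈ 0.600

0.600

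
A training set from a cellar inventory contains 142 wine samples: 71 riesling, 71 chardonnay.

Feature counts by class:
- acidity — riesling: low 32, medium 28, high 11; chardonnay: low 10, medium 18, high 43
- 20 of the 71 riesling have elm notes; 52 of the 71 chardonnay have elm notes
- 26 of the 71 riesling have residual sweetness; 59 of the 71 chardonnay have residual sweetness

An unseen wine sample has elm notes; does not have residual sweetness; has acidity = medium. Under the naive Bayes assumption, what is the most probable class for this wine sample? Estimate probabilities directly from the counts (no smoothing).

riesling: (71/142) × (28/71) × (20/71) × (45/71) ≈ 0.0352043
chardonnay: (71/142) × (18/71) × (52/71) × (12/71) ≈ 0.0156911
Highest score → riesling.

riesling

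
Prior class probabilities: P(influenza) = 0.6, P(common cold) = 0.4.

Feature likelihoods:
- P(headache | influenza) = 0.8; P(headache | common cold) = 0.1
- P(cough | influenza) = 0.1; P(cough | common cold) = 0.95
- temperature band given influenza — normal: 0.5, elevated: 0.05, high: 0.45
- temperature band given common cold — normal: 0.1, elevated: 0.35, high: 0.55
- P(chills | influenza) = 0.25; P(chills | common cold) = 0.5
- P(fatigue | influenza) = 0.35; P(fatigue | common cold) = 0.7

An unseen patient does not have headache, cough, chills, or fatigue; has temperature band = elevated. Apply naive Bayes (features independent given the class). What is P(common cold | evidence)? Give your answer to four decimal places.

0.2642

influenza: 0.6 × (1−0.8) × (1−0.1) × 0.05 × (1−0.25) × (1−0.35) = 0.0026325
common cold: 0.4 × (1−0.1) × (1−0.95) × 0.35 × (1−0.5) × (1−0.7) = 0.000945
P(common cold | x) = 0.000945 / 0.0035775 ≈ 0.2642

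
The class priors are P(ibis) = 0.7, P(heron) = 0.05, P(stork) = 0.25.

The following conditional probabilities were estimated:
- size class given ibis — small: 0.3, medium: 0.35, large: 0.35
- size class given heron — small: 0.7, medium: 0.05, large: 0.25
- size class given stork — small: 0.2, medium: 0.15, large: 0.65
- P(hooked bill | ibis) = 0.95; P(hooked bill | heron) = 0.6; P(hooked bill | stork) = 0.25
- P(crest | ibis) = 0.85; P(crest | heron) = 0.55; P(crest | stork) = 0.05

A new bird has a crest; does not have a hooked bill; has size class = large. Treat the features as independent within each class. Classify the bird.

ibis: 0.7 × 0.35 × (1−0.95) × 0.85 = 0.0104125
heron: 0.05 × 0.25 × (1−0.6) × 0.55 = 0.00275
stork: 0.25 × 0.65 × (1−0.25) × 0.05 = 0.00609375
Highest score → ibis.

ibis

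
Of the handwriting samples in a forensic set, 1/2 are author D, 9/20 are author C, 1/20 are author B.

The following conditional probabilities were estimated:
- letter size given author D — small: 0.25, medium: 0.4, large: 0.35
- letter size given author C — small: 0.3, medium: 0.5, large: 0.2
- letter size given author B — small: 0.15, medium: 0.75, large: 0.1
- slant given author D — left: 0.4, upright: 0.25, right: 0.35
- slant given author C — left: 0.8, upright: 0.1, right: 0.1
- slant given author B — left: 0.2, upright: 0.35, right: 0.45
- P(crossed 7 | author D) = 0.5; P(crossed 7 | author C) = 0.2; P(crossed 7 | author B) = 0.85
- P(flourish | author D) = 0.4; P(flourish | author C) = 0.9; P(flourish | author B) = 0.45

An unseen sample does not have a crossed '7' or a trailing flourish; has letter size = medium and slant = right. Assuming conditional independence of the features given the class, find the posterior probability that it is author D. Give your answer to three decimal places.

0.868

author D: 0.5 × 0.4 × 0.35 × (1−0.5) × (1−0.4) = 0.021
author C: 0.45 × 0.5 × 0.1 × (1−0.2) × (1−0.9) = 0.0018
author B: 0.05 × 0.75 × 0.45 × (1−0.85) × (1−0.45) = 0.0013921875
P(author D | x) = 0.021 / 0.0241921875 ≈ 0.868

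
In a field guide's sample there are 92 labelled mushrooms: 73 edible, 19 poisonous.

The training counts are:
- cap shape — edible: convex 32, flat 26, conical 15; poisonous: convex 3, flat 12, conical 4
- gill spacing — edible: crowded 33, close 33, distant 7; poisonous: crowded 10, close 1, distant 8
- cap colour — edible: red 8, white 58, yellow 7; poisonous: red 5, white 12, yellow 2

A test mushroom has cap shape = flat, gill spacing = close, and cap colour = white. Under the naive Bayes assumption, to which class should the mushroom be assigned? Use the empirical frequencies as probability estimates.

edible

edible: (73/92) × (26/73) × (33/73) × (58/73) ≈ 0.101504
poisonous: (19/92) × (12/19) × (1/19) × (12/19) ≈ 0.00433578
Highest score → edible.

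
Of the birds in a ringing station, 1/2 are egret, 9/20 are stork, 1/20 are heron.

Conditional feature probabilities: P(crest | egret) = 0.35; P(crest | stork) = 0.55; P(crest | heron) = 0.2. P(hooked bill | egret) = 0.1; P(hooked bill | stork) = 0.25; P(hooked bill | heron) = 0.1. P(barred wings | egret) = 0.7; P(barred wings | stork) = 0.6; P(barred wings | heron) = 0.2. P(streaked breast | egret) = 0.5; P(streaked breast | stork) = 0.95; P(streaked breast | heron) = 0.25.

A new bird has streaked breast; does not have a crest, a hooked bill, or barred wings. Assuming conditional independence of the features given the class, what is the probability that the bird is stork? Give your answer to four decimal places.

0.5305

egret: 0.5 × (1−0.35) × (1−0.1) × (1−0.7) × 0.5 = 0.043875
stork: 0.45 × (1−0.55) × (1−0.25) × (1−0.6) × 0.95 = 0.0577125
heron: 0.05 × (1−0.2) × (1−0.1) × (1−0.2) × 0.25 = 0.0072
P(stork | x) = 0.0577125 / 0.1087875 ≈ 0.5305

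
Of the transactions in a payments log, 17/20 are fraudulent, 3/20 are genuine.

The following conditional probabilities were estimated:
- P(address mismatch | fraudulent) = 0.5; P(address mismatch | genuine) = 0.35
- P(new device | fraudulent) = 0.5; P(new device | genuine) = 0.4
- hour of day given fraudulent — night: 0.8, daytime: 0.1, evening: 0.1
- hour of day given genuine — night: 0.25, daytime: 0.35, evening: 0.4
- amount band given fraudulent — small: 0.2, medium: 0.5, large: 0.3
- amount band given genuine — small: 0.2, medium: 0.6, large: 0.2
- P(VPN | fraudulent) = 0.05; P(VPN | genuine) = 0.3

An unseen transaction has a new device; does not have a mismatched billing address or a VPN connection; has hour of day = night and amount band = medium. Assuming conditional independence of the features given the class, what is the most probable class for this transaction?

fraudulent: 0.85 × (1−0.5) × 0.5 × 0.8 × 0.5 × (1−0.05) = 0.08075
genuine: 0.15 × (1−0.35) × 0.4 × 0.25 × 0.6 × (1−0.3) = 0.004095
Highest score → fraudulent.

fraudulent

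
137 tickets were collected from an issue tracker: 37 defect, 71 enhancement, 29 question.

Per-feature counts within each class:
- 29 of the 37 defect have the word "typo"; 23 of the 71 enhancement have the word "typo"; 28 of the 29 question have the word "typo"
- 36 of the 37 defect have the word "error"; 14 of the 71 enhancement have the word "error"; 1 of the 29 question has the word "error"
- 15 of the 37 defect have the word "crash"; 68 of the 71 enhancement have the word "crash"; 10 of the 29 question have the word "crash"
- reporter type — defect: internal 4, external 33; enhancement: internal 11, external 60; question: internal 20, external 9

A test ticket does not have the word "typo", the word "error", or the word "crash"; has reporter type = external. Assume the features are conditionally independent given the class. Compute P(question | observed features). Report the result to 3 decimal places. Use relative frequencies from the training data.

defect: (37/137) × (8/37) × (1/37) × (22/37) × (33/37) ≈ 0.000836953
enhancement: (71/137) × (48/71) × (57/71) × (3/71) × (60/71) ≈ 0.0100437
question: (29/137) × (1/29) × (28/29) × (19/29) × (9/29) ≈ 0.00143298
P(question | x) = 0.00143298 / 0.012313633 ≈ 0.116

0.116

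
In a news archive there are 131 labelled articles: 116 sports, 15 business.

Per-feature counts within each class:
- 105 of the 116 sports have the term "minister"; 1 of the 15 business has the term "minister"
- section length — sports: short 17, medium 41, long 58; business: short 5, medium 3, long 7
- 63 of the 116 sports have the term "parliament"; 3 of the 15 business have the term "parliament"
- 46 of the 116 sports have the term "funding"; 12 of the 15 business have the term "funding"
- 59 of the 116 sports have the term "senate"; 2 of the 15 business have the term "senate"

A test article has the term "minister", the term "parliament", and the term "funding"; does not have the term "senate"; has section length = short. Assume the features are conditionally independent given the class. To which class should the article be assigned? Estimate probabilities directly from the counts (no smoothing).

sports: (116/131) × (105/116) × (17/116) × (63/116) × (46/116) × (57/116) ≈ 0.0124311
business: (15/131) × (1/15) × (5/15) × (3/15) × (12/15) × (13/15) ≈ 0.000352841
Highest score → sports.

sports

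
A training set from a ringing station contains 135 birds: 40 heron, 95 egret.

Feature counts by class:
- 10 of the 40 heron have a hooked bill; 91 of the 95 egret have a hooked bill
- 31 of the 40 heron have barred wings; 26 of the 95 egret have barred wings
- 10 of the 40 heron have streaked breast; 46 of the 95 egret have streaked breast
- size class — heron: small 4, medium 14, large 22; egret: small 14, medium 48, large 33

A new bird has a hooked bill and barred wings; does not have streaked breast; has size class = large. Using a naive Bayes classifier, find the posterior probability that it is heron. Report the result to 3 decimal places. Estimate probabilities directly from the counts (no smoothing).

0.417

heron: (40/135) × (10/40) × (31/40) × (30/40) × (22/40) ≈ 0.0236806
egret: (95/135) × (91/95) × (26/95) × (49/95) × (33/95) ≈ 0.0330537
P(heron | x) = 0.0236806 / 0.0567343 ≈ 0.417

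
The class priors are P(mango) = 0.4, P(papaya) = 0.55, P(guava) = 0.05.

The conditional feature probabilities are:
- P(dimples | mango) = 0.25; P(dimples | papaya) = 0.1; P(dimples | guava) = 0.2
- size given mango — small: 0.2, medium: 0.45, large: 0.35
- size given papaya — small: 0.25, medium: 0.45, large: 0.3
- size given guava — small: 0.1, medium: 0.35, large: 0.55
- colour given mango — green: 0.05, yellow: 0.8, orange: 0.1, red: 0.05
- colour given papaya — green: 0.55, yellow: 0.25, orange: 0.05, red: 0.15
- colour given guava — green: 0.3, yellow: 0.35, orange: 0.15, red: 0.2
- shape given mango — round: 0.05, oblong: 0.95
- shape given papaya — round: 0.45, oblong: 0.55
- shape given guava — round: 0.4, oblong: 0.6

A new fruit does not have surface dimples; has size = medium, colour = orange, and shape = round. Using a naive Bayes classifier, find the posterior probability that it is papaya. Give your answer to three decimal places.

0.768

mango: 0.4 × (1−0.25) × 0.45 × 0.1 × 0.05 = 0.000675
papaya: 0.55 × (1−0.1) × 0.45 × 0.05 × 0.45 = 0.005011875
guava: 0.05 × (1−0.2) × 0.35 × 0.15 × 0.4 = 0.00084
P(papaya | x) = 0.005011875 / 0.006526875 ≈ 0.768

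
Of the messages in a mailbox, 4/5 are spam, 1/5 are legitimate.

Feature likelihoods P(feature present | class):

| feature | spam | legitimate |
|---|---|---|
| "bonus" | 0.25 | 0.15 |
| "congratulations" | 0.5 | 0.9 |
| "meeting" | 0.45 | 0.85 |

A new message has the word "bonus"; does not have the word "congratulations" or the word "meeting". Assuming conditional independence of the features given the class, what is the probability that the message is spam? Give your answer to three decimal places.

0.992

spam: 0.8 × 0.25 × (1−0.5) × (1−0.45) = 0.055
legitimate: 0.2 × 0.15 × (1−0.9) × (1−0.85) = 0.00045
P(spam | x) = 0.055 / 0.05545 ≈ 0.992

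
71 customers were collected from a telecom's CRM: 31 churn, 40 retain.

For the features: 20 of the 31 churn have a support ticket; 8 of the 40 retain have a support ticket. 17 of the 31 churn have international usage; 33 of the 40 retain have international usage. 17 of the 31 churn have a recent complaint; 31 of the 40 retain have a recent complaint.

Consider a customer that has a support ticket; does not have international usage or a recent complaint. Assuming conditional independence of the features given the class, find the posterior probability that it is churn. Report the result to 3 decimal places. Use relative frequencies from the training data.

churn: (31/71) × (20/31) × (14/31) × (14/31) ≈ 0.0574519
retain: (40/71) × (8/40) × (7/40) × (9/40) ≈ 0.00443662
P(churn | x) = 0.0574519 / 0.06188852 ≈ 0.928

0.928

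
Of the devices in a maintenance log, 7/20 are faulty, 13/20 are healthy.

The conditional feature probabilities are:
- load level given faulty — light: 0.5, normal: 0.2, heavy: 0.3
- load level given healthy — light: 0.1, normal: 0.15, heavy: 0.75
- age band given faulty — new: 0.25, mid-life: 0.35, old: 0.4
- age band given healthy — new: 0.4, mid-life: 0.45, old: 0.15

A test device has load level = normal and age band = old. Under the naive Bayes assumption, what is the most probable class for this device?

faulty

faulty: 0.35 × 0.2 × 0.4 = 0.028
healthy: 0.65 × 0.15 × 0.15 = 0.014625
Highest score → faulty.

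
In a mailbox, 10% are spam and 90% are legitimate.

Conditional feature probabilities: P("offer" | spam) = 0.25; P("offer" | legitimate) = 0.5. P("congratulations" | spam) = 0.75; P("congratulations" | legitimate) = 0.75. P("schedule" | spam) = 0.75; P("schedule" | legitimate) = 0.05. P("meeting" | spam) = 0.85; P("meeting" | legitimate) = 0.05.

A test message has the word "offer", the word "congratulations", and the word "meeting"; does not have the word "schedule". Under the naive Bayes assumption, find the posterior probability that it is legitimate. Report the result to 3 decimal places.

spam: 0.1 × 0.25 × 0.75 × (1−0.75) × 0.85 = 0.003984375
legitimate: 0.9 × 0.5 × 0.75 × (1−0.05) × 0.05 = 0.01603125
P(legitimate | x) = 0.01603125 / 0.020015625 ≈ 0.801

0.801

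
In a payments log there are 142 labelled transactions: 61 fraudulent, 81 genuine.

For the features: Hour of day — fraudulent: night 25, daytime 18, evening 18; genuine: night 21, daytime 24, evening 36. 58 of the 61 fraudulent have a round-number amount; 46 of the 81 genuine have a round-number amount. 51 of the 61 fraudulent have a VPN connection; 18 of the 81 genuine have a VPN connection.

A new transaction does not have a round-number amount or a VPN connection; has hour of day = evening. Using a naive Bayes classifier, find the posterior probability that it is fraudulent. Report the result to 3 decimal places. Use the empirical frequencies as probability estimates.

fraudulent: (61/142) × (18/61) × (3/61) × (10/61) ≈ 0.00102199
genuine: (81/142) × (36/81) × (35/81) × (63/81) ≈ 0.0852026
P(fraudulent | x) = 0.00102199 / 0.08622459 ≈ 0.012

0.012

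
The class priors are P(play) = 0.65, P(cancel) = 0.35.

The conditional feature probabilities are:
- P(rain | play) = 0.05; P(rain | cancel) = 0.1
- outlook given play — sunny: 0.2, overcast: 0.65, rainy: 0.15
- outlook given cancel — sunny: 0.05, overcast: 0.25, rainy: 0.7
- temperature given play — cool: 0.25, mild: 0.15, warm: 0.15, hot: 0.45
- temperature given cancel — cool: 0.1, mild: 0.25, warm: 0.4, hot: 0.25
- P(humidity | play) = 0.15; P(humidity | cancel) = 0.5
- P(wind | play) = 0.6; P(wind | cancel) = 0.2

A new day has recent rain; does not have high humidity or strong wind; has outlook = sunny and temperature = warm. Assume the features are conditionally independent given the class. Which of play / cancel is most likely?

play

play: 0.65 × 0.05 × 0.2 × 0.15 × (1−0.15) × (1−0.6) = 0.0003315
cancel: 0.35 × 0.1 × 0.05 × 0.4 × (1−0.5) × (1−0.2) = 0.00028
Highest score → play.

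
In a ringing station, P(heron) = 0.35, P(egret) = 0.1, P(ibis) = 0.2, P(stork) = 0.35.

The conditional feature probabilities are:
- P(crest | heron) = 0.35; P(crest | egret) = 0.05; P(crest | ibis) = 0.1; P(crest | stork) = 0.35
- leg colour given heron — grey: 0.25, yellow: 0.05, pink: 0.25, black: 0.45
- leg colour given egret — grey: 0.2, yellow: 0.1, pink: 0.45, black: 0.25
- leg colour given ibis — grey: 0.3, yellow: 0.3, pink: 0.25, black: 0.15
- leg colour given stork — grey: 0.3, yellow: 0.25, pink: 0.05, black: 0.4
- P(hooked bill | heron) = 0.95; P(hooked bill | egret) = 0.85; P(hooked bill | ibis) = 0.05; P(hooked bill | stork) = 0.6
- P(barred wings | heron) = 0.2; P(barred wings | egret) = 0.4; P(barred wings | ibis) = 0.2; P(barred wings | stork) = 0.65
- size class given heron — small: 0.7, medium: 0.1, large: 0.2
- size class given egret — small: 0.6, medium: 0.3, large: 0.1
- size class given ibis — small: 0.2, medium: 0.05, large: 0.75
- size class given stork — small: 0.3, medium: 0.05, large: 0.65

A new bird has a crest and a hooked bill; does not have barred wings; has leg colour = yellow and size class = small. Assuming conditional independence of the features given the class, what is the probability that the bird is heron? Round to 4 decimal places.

0.6047

heron: 0.35 × 0.35 × 0.05 × 0.95 × (1−0.2) × 0.7 = 0.0032585
egret: 0.1 × 0.05 × 0.1 × 0.85 × (1−0.4) × 0.6 = 0.000153
ibis: 0.2 × 0.1 × 0.3 × 0.05 × (1−0.2) × 0.2 = 0.000048
stork: 0.35 × 0.35 × 0.25 × 0.6 × (1−0.65) × 0.3 = 0.001929375
P(heron | x) = 0.0032585 / 0.005388875 ≈ 0.6047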